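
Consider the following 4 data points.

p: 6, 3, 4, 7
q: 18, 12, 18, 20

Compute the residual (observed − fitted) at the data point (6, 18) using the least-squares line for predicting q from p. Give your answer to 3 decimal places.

-0.600

n = 4, Σx = 20, Σy = 68, Σxy = 356, Σx² = 110
Sxx = Σx² − (Σx)²/n = 110 − 100 = 10
Sxy = Σxy − (Σx)(Σy)/n = 356 − 340 = 16
b = Sxy/Sxx = 16/10 = 1.6
a = ȳ − b·x̄ = 17 − 1.6·5 = 9
ŷ(6) = 9 + 1.6·6 = 18.6
residual = y − ŷ = 18 − 18.6 = -0.6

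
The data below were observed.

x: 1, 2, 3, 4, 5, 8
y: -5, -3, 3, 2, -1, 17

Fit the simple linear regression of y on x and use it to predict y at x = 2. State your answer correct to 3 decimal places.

-3.016

n = 6, Σx = 23, Σy = 13, Σxy = 137, Σx² = 119
Sxx = Σx² − (Σx)²/n = 119 − 88.166667 = 30.833333
Sxy = Σxy − (Σx)(Σy)/n = 137 − 49.833333 = 87.166667
b = Sxy/Sxx = 87.166667/30.833333 = 2.827027
a = ȳ − b·x̄ = 2.166667 − 2.827027·3.833333 = -8.670270
ŷ(2) = a + b·2 = -8.670270 + 2.827027·2 = -3.016216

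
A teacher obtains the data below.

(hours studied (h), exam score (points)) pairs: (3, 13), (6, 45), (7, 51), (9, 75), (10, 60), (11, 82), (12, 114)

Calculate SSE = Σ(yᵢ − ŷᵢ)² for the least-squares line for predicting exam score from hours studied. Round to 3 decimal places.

705.849

n = 7, Σx = 58, Σy = 440, Σxy = 4211, Σx² = 540, Σy² = 33740
Sxx = Σx² − (Σx)²/n = 540 − 480.571429 = 59.428571
Sxy = Σxy − (Σx)(Σy)/n = 4211 − 3645.714286 = 565.285714
Syy = Σy² − (Σy)²/n = 33740 − 27657.142857 = 6082.857143
b = Sxy/Sxx = 565.285714/59.428571 = 9.512019
SSE = Syy − b·Sxy = 6082.857143 − 9.512019·565.285714 = 705.848558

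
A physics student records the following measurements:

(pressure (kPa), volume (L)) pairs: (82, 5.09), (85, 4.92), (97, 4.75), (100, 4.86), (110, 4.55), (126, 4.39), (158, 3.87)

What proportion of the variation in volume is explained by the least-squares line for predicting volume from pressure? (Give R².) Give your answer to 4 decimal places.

0.9752

n = 7, Σx = 758, Σy = 32.43, Σxy = 3447.43, Σx² = 86298, Σy² = 151.2481
Sxx = Σx² − (Σx)²/n = 86298 − 82080.571429 = 4217.428571
Sxy = Σxy − (Σx)(Σy)/n = 3447.43 − 3511.705714 = -64.275714
Syy = Σy² − (Σy)²/n = 151.2481 − 150.243557 = 1.004543
R² = Sxy²/(Sxx·Syy) = (-64.275714)²/(4217.428571·1.004543) = 0.975164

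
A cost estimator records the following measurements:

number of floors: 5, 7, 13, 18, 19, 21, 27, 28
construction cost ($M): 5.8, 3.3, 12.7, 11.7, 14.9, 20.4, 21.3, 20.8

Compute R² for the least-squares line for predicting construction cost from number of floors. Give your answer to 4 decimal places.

0.8903

n = 8, Σx = 138, Σy = 110.9, Σxy = 2296.8, Σx² = 2882, Σy² = 1867.21
Sxx = Σx² − (Σx)²/n = 2882 − 2380.5 = 501.5
Sxy = Σxy − (Σx)(Σy)/n = 2296.8 − 1913.025 = 383.775
Syy = Σy² − (Σy)²/n = 1867.21 − 1537.35125 = 329.85875
R² = Sxy²/(Sxx·Syy) = (383.775)²/(501.5·329.85875) = 0.890337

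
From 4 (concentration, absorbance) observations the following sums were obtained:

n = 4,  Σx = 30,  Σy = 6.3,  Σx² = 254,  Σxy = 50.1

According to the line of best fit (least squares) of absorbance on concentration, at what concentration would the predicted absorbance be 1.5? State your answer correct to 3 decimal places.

6.737

Sxx = Σx² − (Σx)²/n = 254 − 225 = 29
Sxy = Σxy − (Σx)(Σy)/n = 50.1 − 47.25 = 2.85
b = Sxy/Sxx = 2.85/29 = 0.098276
a = ȳ − b·x̄ = 1.575 − 0.098276·7.5 = 0.837931
Set a + b·x = 1.5: x = (1.5 − 0.837931) / 0.098276 = 6.736842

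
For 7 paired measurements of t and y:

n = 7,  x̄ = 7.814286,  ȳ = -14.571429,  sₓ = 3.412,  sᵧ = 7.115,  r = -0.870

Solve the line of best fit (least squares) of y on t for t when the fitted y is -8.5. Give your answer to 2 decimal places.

b = r · sᵧ/sₓ = -0.87 · 7.115/3.412 = -1.814200
a = ȳ − b·x̄ = -14.571429 − (-1.814200)·7.814286 = -0.394752
Set a + b·x = -8.5: x = (-8.5 − (-0.394752)) / (-1.814200) = 4.467671

4.47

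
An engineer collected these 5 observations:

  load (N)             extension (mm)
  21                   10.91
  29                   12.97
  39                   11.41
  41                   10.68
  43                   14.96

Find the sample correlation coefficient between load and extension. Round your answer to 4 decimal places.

n = 5, Σx = 173, Σy = 60.93, Σxy = 2131.39, Σx² = 6333, Σy² = 755.3011
Sxx = Σx² − (Σx)²/n = 6333 − 5985.8 = 347.2
Sxy = Σxy − (Σx)(Σy)/n = 2131.39 − 2108.178 = 23.212
Syy = Σy² − (Σy)²/n = 755.3011 − 742.49298 = 12.80812
r = Sxy/√(Sxx·Syy) = 23.212/√(4446.979264) = 23.212/66.685675 = 0.348081

0.3481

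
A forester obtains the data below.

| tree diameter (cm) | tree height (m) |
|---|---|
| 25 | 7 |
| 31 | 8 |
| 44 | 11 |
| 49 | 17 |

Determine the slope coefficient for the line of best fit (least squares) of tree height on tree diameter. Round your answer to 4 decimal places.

0.3709

n = 4, Σx = 149, Σy = 43, Σxy = 1740, Σx² = 5923
Sxx = Σx² − (Σx)²/n = 5923 − 5550.25 = 372.75
Sxy = Σxy − (Σx)(Σy)/n = 1740 − 1601.75 = 138.25
b = Sxy/Sxx = 138.25/372.75 = 0.370892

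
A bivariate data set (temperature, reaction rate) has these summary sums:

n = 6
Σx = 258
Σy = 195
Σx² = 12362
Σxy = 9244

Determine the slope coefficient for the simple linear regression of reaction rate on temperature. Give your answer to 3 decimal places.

0.677

Sxx = Σx² − (Σx)²/n = 12362 − 11094 = 1268
Sxy = Σxy − (Σx)(Σy)/n = 9244 − 8385 = 859
b = Sxy/Sxx = 859/1268 = 0.677445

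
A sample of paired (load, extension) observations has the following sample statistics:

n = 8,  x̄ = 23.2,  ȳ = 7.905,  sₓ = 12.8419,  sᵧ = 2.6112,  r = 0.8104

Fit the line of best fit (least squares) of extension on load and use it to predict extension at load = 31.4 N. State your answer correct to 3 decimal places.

9.256

b = r · sᵧ/sₓ = 0.8104 · 2.6112/12.8419 = 0.164782
a = ȳ − b·x̄ = 7.905 − 0.164782·23.2 = 4.082053
ŷ(31.4) = a + b·31.4 = 4.082053 + 0.164782·31.4 = 9.256214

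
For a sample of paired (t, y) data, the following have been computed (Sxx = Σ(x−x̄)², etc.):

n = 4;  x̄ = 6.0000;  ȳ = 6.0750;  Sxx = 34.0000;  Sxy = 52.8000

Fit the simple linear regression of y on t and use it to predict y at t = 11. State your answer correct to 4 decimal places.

13.8397

b = Sxy/Sxx = 52.8/34 = 1.552941
a = ȳ − b·x̄ = 6.075 − 1.552941·6 = -3.242647
ŷ(11) = a + b·11 = -3.242647 + 1.552941·11 = 13.839706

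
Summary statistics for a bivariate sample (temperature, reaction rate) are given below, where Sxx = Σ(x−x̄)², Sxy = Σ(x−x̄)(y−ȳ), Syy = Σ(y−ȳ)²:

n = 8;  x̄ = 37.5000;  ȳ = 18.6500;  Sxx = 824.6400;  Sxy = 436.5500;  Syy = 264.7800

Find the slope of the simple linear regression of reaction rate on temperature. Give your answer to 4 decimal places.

0.5294

b = Sxy/Sxx = 436.55/824.64 = 0.529383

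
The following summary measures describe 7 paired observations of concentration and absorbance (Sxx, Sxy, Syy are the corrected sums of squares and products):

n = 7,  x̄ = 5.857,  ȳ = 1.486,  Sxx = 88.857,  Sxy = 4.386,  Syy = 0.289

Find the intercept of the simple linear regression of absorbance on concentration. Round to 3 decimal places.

b = Sxy/Sxx = 4.386/88.857 = 0.049360
a = ȳ − b·x̄ = 1.486 − 0.049360·5.857 = 1.196897

1.197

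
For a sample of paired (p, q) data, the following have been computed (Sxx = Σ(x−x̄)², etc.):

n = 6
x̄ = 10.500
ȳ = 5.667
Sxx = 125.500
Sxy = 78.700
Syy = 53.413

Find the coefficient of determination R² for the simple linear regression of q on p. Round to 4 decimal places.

0.9240

R² = Sxy²/(Sxx·Syy) = (78.7)²/(125.5·53.413) = 0.923972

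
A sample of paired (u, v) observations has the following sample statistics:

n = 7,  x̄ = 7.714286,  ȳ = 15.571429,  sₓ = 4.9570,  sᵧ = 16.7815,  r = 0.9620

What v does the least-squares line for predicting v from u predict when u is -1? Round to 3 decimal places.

b = r · sᵧ/sₓ = 0.962 · 16.7815/4.957 = 3.256769
a = ȳ − b·x̄ = 15.571429 − 3.256769·7.714286 = -9.552217
ŷ(-1) = a + b·-1 = -9.552217 + 3.256769·(-1) = -12.808986

-12.809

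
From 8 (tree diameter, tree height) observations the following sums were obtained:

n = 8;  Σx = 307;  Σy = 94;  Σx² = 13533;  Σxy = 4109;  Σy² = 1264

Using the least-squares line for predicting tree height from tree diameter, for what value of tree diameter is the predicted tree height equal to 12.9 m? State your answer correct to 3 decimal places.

Sxx = Σx² − (Σx)²/n = 13533 − 11781.125 = 1751.875
Sxy = Σxy − (Σx)(Σy)/n = 4109 − 3607.25 = 501.75
b = Sxy/Sxx = 501.75/1751.875 = 0.286407
a = ȳ − b·x̄ = 11.75 − 0.286407·38.375 = 0.759115
Set a + b·x = 12.9: x = (12.9 − 0.759115) / 0.286407 = 42.390259

42.390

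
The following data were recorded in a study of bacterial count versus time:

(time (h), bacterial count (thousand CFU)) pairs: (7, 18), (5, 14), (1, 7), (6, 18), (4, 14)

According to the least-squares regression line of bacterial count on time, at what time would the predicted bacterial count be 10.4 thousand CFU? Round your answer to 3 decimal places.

2.606

n = 5, Σx = 23, Σy = 71, Σxy = 367, Σx² = 127
Sxx = Σx² − (Σx)²/n = 127 − 105.8 = 21.2
Sxy = Σxy − (Σx)(Σy)/n = 367 − 326.6 = 40.4
b = Sxy/Sxx = 40.4/21.2 = 1.905660
a = ȳ − b·x̄ = 14.2 − 1.905660·4.6 = 5.433962
Set a + b·x = 10.4: x = (10.4 − 5.433962) / 1.905660 = 2.605941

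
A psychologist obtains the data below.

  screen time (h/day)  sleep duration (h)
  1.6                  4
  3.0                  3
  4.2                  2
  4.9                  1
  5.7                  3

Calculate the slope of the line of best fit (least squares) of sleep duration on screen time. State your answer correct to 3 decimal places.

-0.445

n = 5, Σx = 19.4, Σy = 13, Σxy = 45.8, Σx² = 85.7
Sxx = Σx² − (Σx)²/n = 85.7 − 75.272 = 10.428
Sxy = Σxy − (Σx)(Σy)/n = 45.8 − 50.44 = -4.64
b = Sxy/Sxx = -4.64/10.428 = -0.444956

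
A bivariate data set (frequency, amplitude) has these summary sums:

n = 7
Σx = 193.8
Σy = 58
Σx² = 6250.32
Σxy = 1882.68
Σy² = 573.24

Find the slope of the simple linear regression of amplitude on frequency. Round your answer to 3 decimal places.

Sxx = Σx² − (Σx)²/n = 6250.32 − 5365.491429 = 884.828571
Sxy = Σxy − (Σx)(Σy)/n = 1882.68 − 1605.771429 = 276.908571
b = Sxy/Sxx = 276.908571/884.828571 = 0.312952

0.313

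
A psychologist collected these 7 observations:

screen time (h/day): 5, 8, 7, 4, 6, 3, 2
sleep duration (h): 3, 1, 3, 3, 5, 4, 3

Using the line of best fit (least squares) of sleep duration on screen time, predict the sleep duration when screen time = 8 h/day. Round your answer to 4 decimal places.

n = 7, Σx = 35, Σy = 22, Σxy = 104, Σx² = 203
Sxx = Σx² − (Σx)²/n = 203 − 175 = 28
Sxy = Σxy − (Σx)(Σy)/n = 104 − 110 = -6
b = Sxy/Sxx = -6/28 = -0.214286
a = ȳ − b·x̄ = 3.142857 − (-0.214286)·5 = 4.214286
ŷ(8) = a + b·8 = 4.214286 + (-0.214286)·8 = 2.5

2.5000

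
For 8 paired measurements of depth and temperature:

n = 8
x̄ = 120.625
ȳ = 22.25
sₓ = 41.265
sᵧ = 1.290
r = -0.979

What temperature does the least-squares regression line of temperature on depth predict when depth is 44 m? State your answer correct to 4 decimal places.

b = r · sᵧ/sₓ = -0.979 · 1.29/41.265 = -0.030605
a = ȳ − b·x̄ = 22.25 − (-0.030605)·120.625 = 25.941713
ŷ(44) = a + b·44 = 25.941713 + (-0.030605)·44 = 24.595098

24.5951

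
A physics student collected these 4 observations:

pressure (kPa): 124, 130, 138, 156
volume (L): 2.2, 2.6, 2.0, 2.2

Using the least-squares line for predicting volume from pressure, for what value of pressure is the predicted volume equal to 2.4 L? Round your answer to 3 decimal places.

108.000

n = 4, Σx = 548, Σy = 9, Σxy = 1230, Σx² = 75656
Sxx = Σx² − (Σx)²/n = 75656 − 75076 = 580
Sxy = Σxy − (Σx)(Σy)/n = 1230 − 1233 = -3
b = Sxy/Sxx = -3/580 = -0.005172
a = ȳ − b·x̄ = 2.25 − (-0.005172)·137 = 2.958621
Set a + b·x = 2.4: x = (2.4 − 2.958621) / (-0.005172) = 108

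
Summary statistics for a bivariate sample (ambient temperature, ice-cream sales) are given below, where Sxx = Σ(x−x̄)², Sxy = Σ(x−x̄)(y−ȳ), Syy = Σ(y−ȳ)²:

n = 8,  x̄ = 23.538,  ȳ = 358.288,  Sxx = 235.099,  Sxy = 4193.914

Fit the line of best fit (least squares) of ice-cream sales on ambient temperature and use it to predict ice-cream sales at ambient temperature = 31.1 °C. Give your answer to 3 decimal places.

b = Sxy/Sxx = 4193.914/235.099 = 17.838927
a = ȳ − b·x̄ = 358.288 − 17.838927·23.538 = -61.604674
ŷ(31.1) = a + b·31.1 = -61.604674 + 17.838927·31.1 = 493.185969

493.186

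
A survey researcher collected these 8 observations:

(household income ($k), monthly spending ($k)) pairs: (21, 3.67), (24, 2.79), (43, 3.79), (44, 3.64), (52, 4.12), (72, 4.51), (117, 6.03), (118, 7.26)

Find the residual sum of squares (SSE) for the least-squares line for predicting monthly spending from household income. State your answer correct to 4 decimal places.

1.4569

n = 8, Σx = 491, Σy = 35.81, Σxy = 2568.31, Σx² = 40303, Σy² = 175.2497
Sxx = Σx² − (Σx)²/n = 40303 − 30135.125 = 10167.875
Sxy = Σxy − (Σx)(Σy)/n = 2568.31 − 2197.83875 = 370.47125
Syy = Σy² − (Σy)²/n = 175.2497 − 160.294512 = 14.955187
b = Sxy/Sxx = 370.47125/10167.875 = 0.036435
SSE = Syy − b·Sxy = 14.955187 − 0.036435·370.47125 = 1.456895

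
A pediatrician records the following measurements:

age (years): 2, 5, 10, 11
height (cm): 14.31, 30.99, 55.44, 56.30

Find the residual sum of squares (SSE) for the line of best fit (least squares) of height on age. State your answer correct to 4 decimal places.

n = 4, Σx = 28, Σy = 157.04, Σxy = 1357.27, Σx² = 250, Σy² = 7408.4398
Sxx = Σx² − (Σx)²/n = 250 − 196 = 54
Sxy = Σxy − (Σx)(Σy)/n = 1357.27 − 1099.28 = 257.99
Syy = Σy² − (Σy)²/n = 7408.4398 − 6165.3904 = 1243.0494
b = Sxy/Sxx = 257.99/54 = 4.777593
SSE = Syy − b·Sxy = 1243.0494 − 4.777593·257.99 = 10.478287

10.4783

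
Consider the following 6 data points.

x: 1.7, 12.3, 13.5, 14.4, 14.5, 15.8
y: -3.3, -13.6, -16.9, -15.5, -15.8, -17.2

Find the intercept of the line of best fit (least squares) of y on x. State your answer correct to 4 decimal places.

-1.6937

n = 6, Σx = 72.2, Σy = -82.3, Σxy = -1125.1, Σx² = 1003.68
Sxx = Σx² − (Σx)²/n = 1003.68 − 868.806667 = 134.873333
Sxy = Σxy − (Σx)(Σy)/n = -1125.1 − (-990.343333) = -134.756667
b = Sxy/Sxx = -134.756667/134.873333 = -0.999135
a = ȳ − b·x̄ = -13.716667 − (-0.999135)·12.033333 = -1.693742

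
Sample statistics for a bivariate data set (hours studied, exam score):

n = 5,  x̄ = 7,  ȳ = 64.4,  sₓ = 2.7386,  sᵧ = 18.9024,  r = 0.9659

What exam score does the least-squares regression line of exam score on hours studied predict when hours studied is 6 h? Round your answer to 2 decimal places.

b = r · sᵧ/sₓ = 0.9659 · 18.9024/2.7386 = 6.666847
a = ȳ − b·x̄ = 64.4 − 6.666847·7 = 17.732069
ŷ(6) = a + b·6 = 17.732069 + 6.666847·6 = 57.733153

57.73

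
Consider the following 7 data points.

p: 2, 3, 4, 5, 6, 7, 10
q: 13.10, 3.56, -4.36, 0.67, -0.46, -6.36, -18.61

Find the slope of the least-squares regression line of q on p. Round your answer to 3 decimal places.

n = 7, Σx = 37, Σy = -12.46, Σxy = -210.59, Σx² = 239
Sxx = Σx² − (Σx)²/n = 239 − 195.571429 = 43.428571
Sxy = Σxy − (Σx)(Σy)/n = -210.59 − (-65.86) = -144.73
b = Sxy/Sxx = -144.73/43.428571 = -3.332599

-3.333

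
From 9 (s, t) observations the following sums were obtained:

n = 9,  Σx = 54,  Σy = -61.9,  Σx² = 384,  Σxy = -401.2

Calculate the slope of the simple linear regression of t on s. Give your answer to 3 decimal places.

-0.497

Sxx = Σx² − (Σx)²/n = 384 − 324 = 60
Sxy = Σxy − (Σx)(Σy)/n = -401.2 − (-371.4) = -29.8
b = Sxy/Sxx = -29.8/60 = -0.496667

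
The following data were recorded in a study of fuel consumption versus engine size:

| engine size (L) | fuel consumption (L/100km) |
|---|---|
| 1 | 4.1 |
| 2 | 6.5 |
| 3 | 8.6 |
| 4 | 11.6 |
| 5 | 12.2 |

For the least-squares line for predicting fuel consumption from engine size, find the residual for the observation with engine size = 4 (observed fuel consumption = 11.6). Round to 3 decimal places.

n = 5, Σx = 15, Σy = 43, Σxy = 150.3, Σx² = 55
Sxx = Σx² − (Σx)²/n = 55 − 45 = 10
Sxy = Σxy − (Σx)(Σy)/n = 150.3 − 129 = 21.3
b = Sxy/Sxx = 21.3/10 = 2.13
a = ȳ − b·x̄ = 8.6 − 2.13·3 = 2.21
ŷ(4) = 2.21 + 2.13·4 = 10.73
residual = y − ŷ = 11.6 − 10.73 = 0.87

0.870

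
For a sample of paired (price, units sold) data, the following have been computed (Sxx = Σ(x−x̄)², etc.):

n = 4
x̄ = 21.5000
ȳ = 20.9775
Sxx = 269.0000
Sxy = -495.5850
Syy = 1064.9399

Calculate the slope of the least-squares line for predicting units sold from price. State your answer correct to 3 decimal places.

-1.842

b = Sxy/Sxx = -495.585/269 = -1.842323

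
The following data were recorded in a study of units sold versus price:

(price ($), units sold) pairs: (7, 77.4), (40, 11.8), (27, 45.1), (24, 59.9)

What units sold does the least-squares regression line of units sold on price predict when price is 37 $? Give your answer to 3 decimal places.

n = 4, Σx = 98, Σy = 194.2, Σxy = 3669.1, Σx² = 2954
Sxx = Σx² − (Σx)²/n = 2954 − 2401 = 553
Sxy = Σxy − (Σx)(Σy)/n = 3669.1 − 4757.9 = -1088.8
b = Sxy/Sxx = -1088.8/553 = -1.968897
a = ȳ − b·x̄ = 48.55 − (-1.968897)·24.5 = 96.787975
ŷ(37) = a + b·37 = 96.787975 + (-1.968897)·37 = 23.938788

23.939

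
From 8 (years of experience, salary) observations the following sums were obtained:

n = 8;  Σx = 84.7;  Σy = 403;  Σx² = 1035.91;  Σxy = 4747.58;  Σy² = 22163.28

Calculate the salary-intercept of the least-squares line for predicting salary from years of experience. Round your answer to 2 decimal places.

13.79

Sxx = Σx² − (Σx)²/n = 1035.91 − 896.76125 = 139.14875
Sxy = Σxy − (Σx)(Σy)/n = 4747.58 − 4266.7625 = 480.8175
b = Sxy/Sxx = 480.8175/139.14875 = 3.455421
a = ȳ − b·x̄ = 50.375 − 3.455421·10.5875 = 13.790731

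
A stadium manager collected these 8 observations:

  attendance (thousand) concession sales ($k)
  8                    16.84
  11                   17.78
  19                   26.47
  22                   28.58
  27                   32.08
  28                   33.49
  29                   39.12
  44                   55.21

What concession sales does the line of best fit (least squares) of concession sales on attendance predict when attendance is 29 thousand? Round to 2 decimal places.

n = 8, Σx = 188, Σy = 249.57, Σxy = 6829.59, Σx² = 5320
Sxx = Σx² − (Σx)²/n = 5320 − 4418 = 902
Sxy = Σxy − (Σx)(Σy)/n = 6829.59 − 5864.895 = 964.695
b = Sxy/Sxx = 964.695/902 = 1.069507
a = ȳ − b·x̄ = 31.19625 − 1.069507·23.5 = 6.062844
ŷ(29) = a + b·29 = 6.062844 + 1.069507·29 = 37.078537

37.08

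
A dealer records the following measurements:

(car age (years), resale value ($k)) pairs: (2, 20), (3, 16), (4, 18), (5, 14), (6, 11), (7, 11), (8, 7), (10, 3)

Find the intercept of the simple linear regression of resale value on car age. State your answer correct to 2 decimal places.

n = 8, Σx = 45, Σy = 100, Σxy = 459, Σx² = 303
Sxx = Σx² − (Σx)²/n = 303 − 253.125 = 49.875
Sxy = Σxy − (Σx)(Σy)/n = 459 − 562.5 = -103.5
b = Sxy/Sxx = -103.5/49.875 = -2.075188
a = ȳ − b·x̄ = 12.5 − (-2.075188)·5.625 = 24.172932

24.17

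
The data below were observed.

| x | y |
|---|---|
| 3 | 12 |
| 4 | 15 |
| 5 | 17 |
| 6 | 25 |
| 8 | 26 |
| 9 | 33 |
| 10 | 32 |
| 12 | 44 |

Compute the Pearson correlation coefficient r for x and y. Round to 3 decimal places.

n = 8, Σx = 57, Σy = 204, Σxy = 1684, Σx² = 475, Σy² = 6008
Sxx = Σx² − (Σx)²/n = 475 − 406.125 = 68.875
Sxy = Σxy − (Σx)(Σy)/n = 1684 − 1453.5 = 230.5
Syy = Σy² − (Σy)²/n = 6008 − 5202 = 806
r = Sxy/√(Sxx·Syy) = 230.5/√(55513.25) = 230.5/235.612500 = 0.978301

0.978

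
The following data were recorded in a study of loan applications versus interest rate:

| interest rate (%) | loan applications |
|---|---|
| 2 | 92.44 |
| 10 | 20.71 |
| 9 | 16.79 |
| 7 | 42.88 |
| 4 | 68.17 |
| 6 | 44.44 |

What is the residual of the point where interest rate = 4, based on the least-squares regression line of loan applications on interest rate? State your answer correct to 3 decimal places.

n = 6, Σx = 38, Σy = 285.43, Σxy = 1382.57, Σx² = 286
Sxx = Σx² − (Σx)²/n = 286 − 240.666667 = 45.333333
Sxy = Σxy − (Σx)(Σy)/n = 1382.57 − 1807.723333 = -425.153333
b = Sxy/Sxx = -425.153333/45.333333 = -9.378382
a = ȳ − b·x̄ = 47.571667 − (-9.378382)·6.333333 = 106.968088
ŷ(4) = 106.968088 + (-9.378382)·4 = 69.454559
residual = y − ŷ = 68.17 − 69.454559 = -1.284559

-1.285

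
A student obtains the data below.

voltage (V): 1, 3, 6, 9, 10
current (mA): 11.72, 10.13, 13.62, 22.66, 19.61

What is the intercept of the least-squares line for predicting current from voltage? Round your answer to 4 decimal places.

n = 5, Σx = 29, Σy = 77.74, Σxy = 523.87, Σx² = 227
Sxx = Σx² − (Σx)²/n = 227 − 168.2 = 58.8
Sxy = Σxy − (Σx)(Σy)/n = 523.87 − 450.892 = 72.978
b = Sxy/Sxx = 72.978/58.8 = 1.241122
a = ȳ − b·x̄ = 15.548 − 1.241122·5.8 = 8.349490

8.3495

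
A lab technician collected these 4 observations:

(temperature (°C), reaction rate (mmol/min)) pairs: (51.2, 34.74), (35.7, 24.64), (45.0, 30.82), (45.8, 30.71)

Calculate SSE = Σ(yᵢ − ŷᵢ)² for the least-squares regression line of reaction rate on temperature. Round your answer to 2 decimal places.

0.23

n = 4, Σx = 177.7, Σy = 120.91, Σxy = 5451.754, Σx² = 8018.57, Σy² = 3706.9737
Sxx = Σx² − (Σx)²/n = 8018.57 − 7894.3225 = 124.2475
Sxy = Σxy − (Σx)(Σy)/n = 5451.754 − 5371.42675 = 80.32725
Syy = Σy² − (Σy)²/n = 3706.9737 − 3654.807025 = 52.166675
b = Sxy/Sxx = 80.32725/124.2475 = 0.646510
SSE = Syy − b·Sxy = 52.166675 − 0.646510·80.32725 = 0.234305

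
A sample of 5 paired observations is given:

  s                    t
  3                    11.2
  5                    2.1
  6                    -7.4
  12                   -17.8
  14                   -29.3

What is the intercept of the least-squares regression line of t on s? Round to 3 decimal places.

17.938

n = 5, Σx = 40, Σy = -41.2, Σxy = -624.1, Σx² = 410
Sxx = Σx² − (Σx)²/n = 410 − 320 = 90
Sxy = Σxy − (Σx)(Σy)/n = -624.1 − (-329.6) = -294.5
b = Sxy/Sxx = -294.5/90 = -3.272222
a = ȳ − b·x̄ = -8.24 − (-3.272222)·8 = 17.937778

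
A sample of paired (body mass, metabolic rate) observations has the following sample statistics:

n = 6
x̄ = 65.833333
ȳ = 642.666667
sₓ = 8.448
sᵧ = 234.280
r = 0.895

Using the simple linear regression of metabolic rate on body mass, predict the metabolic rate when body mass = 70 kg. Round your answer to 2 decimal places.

746.08

b = r · sᵧ/sₓ = 0.895 · 234.28/8.448 = 24.820147
a = ȳ − b·x̄ = 642.666667 − 24.820147·65.833333 = -991.326321
ŷ(70) = a + b·70 = -991.326321 + 24.820147·70 = 746.083954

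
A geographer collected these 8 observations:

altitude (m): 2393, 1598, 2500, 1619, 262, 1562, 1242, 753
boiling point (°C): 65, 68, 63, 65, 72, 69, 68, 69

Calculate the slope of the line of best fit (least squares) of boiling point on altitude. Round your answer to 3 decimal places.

-0.003

n = 8, Σx = 11929, Σy = 539, Σxy = 789999, Σx² = 21769275
Sxx = Σx² − (Σx)²/n = 21769275 − 17787630.125 = 3981644.875
Sxy = Σxy − (Σx)(Σy)/n = 789999 − 803716.375 = -13717.375
b = Sxy/Sxx = -13717.375/3981644.875 = -0.003445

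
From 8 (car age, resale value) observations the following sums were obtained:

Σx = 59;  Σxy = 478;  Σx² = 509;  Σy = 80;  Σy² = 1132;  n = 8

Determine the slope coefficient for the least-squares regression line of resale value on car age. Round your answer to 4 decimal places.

-1.5161

Sxx = Σx² − (Σx)²/n = 509 − 435.125 = 73.875
Sxy = Σxy − (Σx)(Σy)/n = 478 − 590 = -112
b = Sxy/Sxx = -112/73.875 = -1.516074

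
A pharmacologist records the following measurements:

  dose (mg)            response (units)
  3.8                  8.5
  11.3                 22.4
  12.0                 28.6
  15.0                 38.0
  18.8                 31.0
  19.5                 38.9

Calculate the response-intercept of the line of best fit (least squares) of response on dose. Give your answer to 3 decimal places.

n = 6, Σx = 80.4, Σy = 167.4, Σxy = 2539.97, Σx² = 1244.82
Sxx = Σx² − (Σx)²/n = 1244.82 − 1077.36 = 167.46
Sxy = Σxy − (Σx)(Σy)/n = 2539.97 − 2243.16 = 296.81
b = Sxy/Sxx = 296.81/167.46 = 1.772423
a = ȳ − b·x̄ = 27.9 − 1.772423·13.4 = 4.149528

4.150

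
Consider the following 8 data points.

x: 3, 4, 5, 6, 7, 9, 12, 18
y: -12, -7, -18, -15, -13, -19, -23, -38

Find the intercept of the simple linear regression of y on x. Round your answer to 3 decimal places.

n = 8, Σx = 64, Σy = -145, Σxy = -1466, Σx² = 684
Sxx = Σx² − (Σx)²/n = 684 − 512 = 172
Sxy = Σxy − (Σx)(Σy)/n = -1466 − (-1160) = -306
b = Sxy/Sxx = -306/172 = -1.779070
a = ȳ − b·x̄ = -18.125 − (-1.779070)·8 = -3.892442

-3.892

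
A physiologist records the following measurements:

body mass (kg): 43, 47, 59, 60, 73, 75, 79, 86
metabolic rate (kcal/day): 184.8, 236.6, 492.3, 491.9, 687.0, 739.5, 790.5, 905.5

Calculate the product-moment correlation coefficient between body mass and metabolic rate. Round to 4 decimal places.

n = 8, Σx = 522, Σy = 4528.1, Σxy = 323562.3, Σx² = 35730, Σy² = 3038105.25
Sxx = Σx² − (Σx)²/n = 35730 − 34060.5 = 1669.5
Sxy = Σxy − (Σx)(Σy)/n = 323562.3 − 295458.525 = 28103.775
Syy = Σy² − (Σy)²/n = 3038105.25 − 2562961.20125 = 475144.04875
r = Sxy/√(Sxx·Syy) = 28103.775/√(793252989.388125) = 28103.775/28164.747281 = 0.997835

0.9978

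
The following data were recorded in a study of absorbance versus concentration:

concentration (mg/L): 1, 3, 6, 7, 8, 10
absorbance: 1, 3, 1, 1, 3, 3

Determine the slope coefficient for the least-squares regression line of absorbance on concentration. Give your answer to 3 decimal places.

0.128

n = 6, Σx = 35, Σy = 12, Σxy = 77, Σx² = 259
Sxx = Σx² − (Σx)²/n = 259 − 204.166667 = 54.833333
Sxy = Σxy − (Σx)(Σy)/n = 77 − 70 = 7
b = Sxy/Sxx = 7/54.833333 = 0.127660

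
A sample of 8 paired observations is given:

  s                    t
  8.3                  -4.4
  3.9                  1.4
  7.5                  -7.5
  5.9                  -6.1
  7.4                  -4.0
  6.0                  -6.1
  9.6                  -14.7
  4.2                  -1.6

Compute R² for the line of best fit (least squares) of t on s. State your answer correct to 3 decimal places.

n = 8, Σx = 52.8, Σy = -43, Σxy = -337.34, Σx² = 375.72, Σy² = 386.64
Sxx = Σx² − (Σx)²/n = 375.72 − 348.48 = 27.24
Sxy = Σxy − (Σx)(Σy)/n = -337.34 − (-283.8) = -53.54
Syy = Σy² − (Σy)²/n = 386.64 − 231.125 = 155.515
R² = Sxy²/(Sxx·Syy) = (-53.54)²/(27.24·155.515) = 0.676671

0.677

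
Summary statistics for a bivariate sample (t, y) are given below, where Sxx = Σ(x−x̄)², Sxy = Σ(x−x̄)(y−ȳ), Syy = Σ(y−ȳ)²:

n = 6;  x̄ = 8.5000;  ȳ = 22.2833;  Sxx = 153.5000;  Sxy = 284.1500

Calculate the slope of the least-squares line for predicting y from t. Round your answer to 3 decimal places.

b = Sxy/Sxx = 284.15/153.5 = 1.851140

1.851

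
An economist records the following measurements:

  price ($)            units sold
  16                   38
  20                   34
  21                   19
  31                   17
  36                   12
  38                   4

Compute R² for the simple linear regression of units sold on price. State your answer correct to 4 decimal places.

0.8420

n = 6, Σx = 162, Σy = 124, Σxy = 2798, Σx² = 4798, Σy² = 3410
Sxx = Σx² − (Σx)²/n = 4798 − 4374 = 424
Sxy = Σxy − (Σx)(Σy)/n = 2798 − 3348 = -550
Syy = Σy² − (Σy)²/n = 3410 − 2562.666667 = 847.333333
R² = Sxy²/(Sxx·Syy) = (-550)²/(424·847.333333) = 0.841987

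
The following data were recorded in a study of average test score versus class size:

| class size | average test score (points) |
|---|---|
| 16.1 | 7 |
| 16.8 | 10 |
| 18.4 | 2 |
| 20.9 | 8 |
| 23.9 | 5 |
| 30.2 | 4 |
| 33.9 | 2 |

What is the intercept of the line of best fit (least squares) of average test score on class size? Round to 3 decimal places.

11.644

n = 7, Σx = 160.2, Σy = 38, Σxy = 792.8, Σx² = 3949.28
Sxx = Σx² − (Σx)²/n = 3949.28 − 3666.291429 = 282.988571
Sxy = Σxy − (Σx)(Σy)/n = 792.8 − 869.657143 = -76.857143
b = Sxy/Sxx = -76.857143/282.988571 = -0.271591
a = ȳ − b·x̄ = 5.428571 − (-0.271591)·22.885714 = 11.644125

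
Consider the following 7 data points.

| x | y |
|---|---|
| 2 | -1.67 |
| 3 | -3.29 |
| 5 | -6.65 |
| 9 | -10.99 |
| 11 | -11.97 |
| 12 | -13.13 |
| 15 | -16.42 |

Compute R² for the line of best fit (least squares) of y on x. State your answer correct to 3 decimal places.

n = 7, Σx = 57, Σy = -64.12, Σxy = -680.9, Σx² = 609, Σy² = 763.9098
Sxx = Σx² − (Σx)²/n = 609 − 464.142857 = 144.857143
Sxy = Σxy − (Σx)(Σy)/n = -680.9 − (-522.12) = -158.78
Syy = Σy² − (Σy)²/n = 763.9098 − 587.3392 = 176.5706
R² = Sxy²/(Sxx·Syy) = (-158.78)²/(144.857143·176.5706) = 0.985674

0.986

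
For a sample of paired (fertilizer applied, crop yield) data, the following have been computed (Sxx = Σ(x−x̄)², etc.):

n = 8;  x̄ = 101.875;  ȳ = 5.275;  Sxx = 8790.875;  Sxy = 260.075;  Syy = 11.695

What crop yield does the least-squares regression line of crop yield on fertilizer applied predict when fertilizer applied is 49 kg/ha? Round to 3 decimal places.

3.711

b = Sxy/Sxx = 260.075/8790.875 = 0.029585
a = ȳ − b·x̄ = 5.275 − 0.029585·101.875 = 2.261063
ŷ(49) = a + b·49 = 2.261063 + 0.029585·49 = 3.710711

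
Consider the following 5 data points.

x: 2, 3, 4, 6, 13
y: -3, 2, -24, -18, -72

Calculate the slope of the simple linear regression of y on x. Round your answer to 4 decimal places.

-6.4249

n = 5, Σx = 28, Σy = -115, Σxy = -1140, Σx² = 234
Sxx = Σx² − (Σx)²/n = 234 − 156.8 = 77.2
Sxy = Σxy − (Σx)(Σy)/n = -1140 − (-644) = -496
b = Sxy/Sxx = -496/77.2 = -6.424870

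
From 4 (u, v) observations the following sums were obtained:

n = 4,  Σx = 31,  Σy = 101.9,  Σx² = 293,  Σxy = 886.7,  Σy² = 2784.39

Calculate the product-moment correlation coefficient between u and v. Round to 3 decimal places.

0.973

Sxx = Σx² − (Σx)²/n = 293 − 240.25 = 52.75
Sxy = Σxy − (Σx)(Σy)/n = 886.7 − 789.725 = 96.975
Syy = Σy² − (Σy)²/n = 2784.39 − 2595.9025 = 188.4875
r = Sxy/√(Sxx·Syy) = 96.975/√(9942.715625) = 96.975/99.713167 = 0.972540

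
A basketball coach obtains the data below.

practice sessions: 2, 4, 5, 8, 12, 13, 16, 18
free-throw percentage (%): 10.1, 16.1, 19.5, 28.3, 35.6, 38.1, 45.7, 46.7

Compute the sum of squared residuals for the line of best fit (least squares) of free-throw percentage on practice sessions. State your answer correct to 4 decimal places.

n = 8, Σx = 78, Σy = 240.1, Σxy = 2902.8, Σx² = 1002, Σy² = 8530.71
Sxx = Σx² − (Σx)²/n = 1002 − 760.5 = 241.5
Sxy = Σxy − (Σx)(Σy)/n = 2902.8 − 2340.975 = 561.825
Syy = Σy² − (Σy)²/n = 8530.71 − 7206.00125 = 1324.70875
b = Sxy/Sxx = 561.825/241.5 = 2.326398
SSE = Syy − b·Sxy = 1324.70875 − 2.326398·561.825 = 17.680466

17.6805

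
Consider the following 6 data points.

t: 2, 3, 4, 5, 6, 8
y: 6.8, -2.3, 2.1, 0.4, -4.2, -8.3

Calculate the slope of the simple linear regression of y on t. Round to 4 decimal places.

n = 6, Σx = 28, Σy = -5.5, Σxy = -74.5, Σx² = 154
Sxx = Σx² − (Σx)²/n = 154 − 130.666667 = 23.333333
Sxy = Σxy − (Σx)(Σy)/n = -74.5 − (-25.666667) = -48.833333
b = Sxy/Sxx = -48.833333/23.333333 = -2.092857

-2.0929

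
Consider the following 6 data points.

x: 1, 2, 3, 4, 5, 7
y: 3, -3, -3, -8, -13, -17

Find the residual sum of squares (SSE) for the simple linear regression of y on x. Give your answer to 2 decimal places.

10.31

n = 6, Σx = 22, Σy = -41, Σxy = -228, Σx² = 104, Σy² = 549
Sxx = Σx² − (Σx)²/n = 104 − 80.666667 = 23.333333
Sxy = Σxy − (Σx)(Σy)/n = -228 − (-150.333333) = -77.666667
Syy = Σy² − (Σy)²/n = 549 − 280.166667 = 268.833333
b = Sxy/Sxx = -77.666667/23.333333 = -3.328571
SSE = Syy − b·Sxy = 268.833333 − (-3.328571)·(-77.666667) = 10.314286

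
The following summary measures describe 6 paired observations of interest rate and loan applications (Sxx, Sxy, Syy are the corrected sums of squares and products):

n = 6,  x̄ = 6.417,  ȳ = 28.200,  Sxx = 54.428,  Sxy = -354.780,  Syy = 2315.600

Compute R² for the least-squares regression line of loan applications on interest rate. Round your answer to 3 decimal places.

0.999

R² = Sxy²/(Sxx·Syy) = (-354.78)²/(54.428·2315.6) = 0.998694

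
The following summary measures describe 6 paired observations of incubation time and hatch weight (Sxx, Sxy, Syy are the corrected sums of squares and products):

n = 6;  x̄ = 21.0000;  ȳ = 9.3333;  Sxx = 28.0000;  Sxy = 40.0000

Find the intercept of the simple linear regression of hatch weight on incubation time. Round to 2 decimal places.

-20.67

b = Sxy/Sxx = 40/28 = 1.428571
a = ȳ − b·x̄ = 9.3333 − 1.428571·21 = -20.6667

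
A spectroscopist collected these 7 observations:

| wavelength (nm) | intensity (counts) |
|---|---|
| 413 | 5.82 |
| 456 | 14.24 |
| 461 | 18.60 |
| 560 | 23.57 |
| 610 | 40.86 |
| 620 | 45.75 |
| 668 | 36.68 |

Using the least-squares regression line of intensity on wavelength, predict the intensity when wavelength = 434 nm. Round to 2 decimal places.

n = 7, Σx = 3788, Σy = 185.52, Σxy = 108462.74, Σx² = 2107350
Sxx = Σx² − (Σx)²/n = 2107350 − 2049849.142857 = 57500.857143
Sxy = Σxy − (Σx)(Σy)/n = 108462.74 − 100392.822857 = 8069.917143
b = Sxy/Sxx = 8069.917143/57500.857143 = 0.140344
a = ȳ − b·x̄ = 26.502857 − 0.140344·541.142857 = -49.443455
ŷ(434) = a + b·434 = -49.443455 + 0.140344·434 = 11.465969

11.47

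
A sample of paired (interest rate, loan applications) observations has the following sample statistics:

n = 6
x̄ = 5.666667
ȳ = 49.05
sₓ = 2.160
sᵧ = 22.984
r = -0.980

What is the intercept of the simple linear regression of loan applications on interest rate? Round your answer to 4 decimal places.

b = r · sᵧ/sₓ = -0.98 · 22.984/2.16 = -10.427926
a = ȳ − b·x̄ = 49.05 − (-10.427926)·5.666667 = 108.141584

108.1416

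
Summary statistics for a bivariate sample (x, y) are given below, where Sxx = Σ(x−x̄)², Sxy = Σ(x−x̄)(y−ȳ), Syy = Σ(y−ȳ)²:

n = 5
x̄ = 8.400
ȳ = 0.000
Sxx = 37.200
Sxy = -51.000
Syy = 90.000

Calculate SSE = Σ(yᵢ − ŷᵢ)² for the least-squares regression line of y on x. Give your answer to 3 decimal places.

20.081

b = Sxy/Sxx = -51/37.2 = -1.370968
SSE = Syy − b·Sxy = 90 − (-1.370968)·(-51) = 20.080645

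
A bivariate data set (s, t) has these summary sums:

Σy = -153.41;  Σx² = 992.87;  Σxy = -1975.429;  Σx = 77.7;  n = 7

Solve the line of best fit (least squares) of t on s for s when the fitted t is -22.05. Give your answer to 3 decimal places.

Sxx = Σx² − (Σx)²/n = 992.87 − 862.47 = 130.4
Sxy = Σxy − (Σx)(Σy)/n = -1975.429 − (-1702.851) = -272.578
b = Sxy/Sxx = -272.578/130.4 = -2.090322
a = ȳ − b·x̄ = -21.915714 − (-2.090322)·11.1 = 1.286861
Set a + b·x = -22.05: x = (-22.05 − 1.286861) / (-2.090322) = 11.164242

11.164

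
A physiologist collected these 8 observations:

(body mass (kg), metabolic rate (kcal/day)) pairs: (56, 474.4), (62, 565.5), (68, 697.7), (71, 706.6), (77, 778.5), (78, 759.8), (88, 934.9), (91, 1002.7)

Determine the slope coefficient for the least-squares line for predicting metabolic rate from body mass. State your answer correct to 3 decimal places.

n = 8, Σx = 591, Σy = 5920.1, Σxy = 451965.4, Σx² = 44683
Sxx = Σx² − (Σx)²/n = 44683 − 43660.125 = 1022.875
Sxy = Σxy − (Σx)(Σy)/n = 451965.4 − 437347.3875 = 14618.0125
b = Sxy/Sxx = 14618.0125/1022.875 = 14.291104

14.291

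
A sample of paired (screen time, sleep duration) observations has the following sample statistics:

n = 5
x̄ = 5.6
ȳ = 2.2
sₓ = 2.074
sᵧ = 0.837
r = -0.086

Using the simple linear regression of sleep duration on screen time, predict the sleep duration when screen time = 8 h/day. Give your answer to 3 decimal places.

2.117

b = r · sᵧ/sₓ = -0.086 · 0.837/2.074 = -0.034707
a = ȳ − b·x̄ = 2.2 − (-0.034707)·5.6 = 2.394358
ŷ(8) = a + b·8 = 2.394358 + (-0.034707)·8 = 2.116704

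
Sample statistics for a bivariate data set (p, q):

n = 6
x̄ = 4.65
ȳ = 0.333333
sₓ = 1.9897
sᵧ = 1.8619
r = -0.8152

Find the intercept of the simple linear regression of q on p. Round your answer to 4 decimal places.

3.8805

b = r · sᵧ/sₓ = -0.8152 · 1.8619/1.9897 = -0.762839
a = ȳ − b·x̄ = 0.333333 − (-0.762839)·4.65 = 3.880535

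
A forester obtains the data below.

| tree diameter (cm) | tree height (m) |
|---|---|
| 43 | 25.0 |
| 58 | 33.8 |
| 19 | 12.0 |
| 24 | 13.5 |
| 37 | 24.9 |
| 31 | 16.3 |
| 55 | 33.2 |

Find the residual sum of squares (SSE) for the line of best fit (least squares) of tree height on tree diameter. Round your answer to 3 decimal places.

n = 7, Σx = 267, Σy = 158.7, Σxy = 6840, Σx² = 11505, Σy² = 4081.63
Sxx = Σx² − (Σx)²/n = 11505 − 10184.142857 = 1320.857143
Sxy = Σxy − (Σx)(Σy)/n = 6840 − 6053.271429 = 786.728571
Syy = Σy² − (Σy)²/n = 4081.63 − 3597.955714 = 483.674286
b = Sxy/Sxx = 786.728571/1320.857143 = 0.595620
SSE = Syy − b·Sxy = 483.674286 − 0.595620·786.728571 = 15.083228

15.083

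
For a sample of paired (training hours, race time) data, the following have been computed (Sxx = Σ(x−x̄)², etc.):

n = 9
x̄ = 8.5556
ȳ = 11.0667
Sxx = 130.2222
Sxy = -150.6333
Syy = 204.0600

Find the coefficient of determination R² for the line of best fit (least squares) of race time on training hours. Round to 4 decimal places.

0.8539

R² = Sxy²/(Sxx·Syy) = (-150.6333)²/(130.2222·204.06) = 0.853884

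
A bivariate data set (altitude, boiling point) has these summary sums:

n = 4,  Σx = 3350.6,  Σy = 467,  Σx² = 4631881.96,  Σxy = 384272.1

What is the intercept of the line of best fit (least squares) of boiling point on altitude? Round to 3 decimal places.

Sxx = Σx² − (Σx)²/n = 4631881.96 − 2806630.09 = 1825251.87
Sxy = Σxy − (Σx)(Σy)/n = 384272.1 − 391182.55 = -6910.45
b = Sxy/Sxx = -6910.45/1825251.87 = -0.003786
a = ȳ − b·x̄ = 116.75 − (-0.003786)·837.65 = 119.921364

119.921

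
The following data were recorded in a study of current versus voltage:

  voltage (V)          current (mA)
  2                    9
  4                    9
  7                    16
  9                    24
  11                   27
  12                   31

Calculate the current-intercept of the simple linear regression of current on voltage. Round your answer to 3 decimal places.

n = 6, Σx = 45, Σy = 116, Σxy = 1051, Σx² = 415
Sxx = Σx² − (Σx)²/n = 415 − 337.5 = 77.5
Sxy = Σxy − (Σx)(Σy)/n = 1051 − 870 = 181
b = Sxy/Sxx = 181/77.5 = 2.335484
a = ȳ − b·x̄ = 19.333333 − 2.335484·7.5 = 1.817204

1.817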